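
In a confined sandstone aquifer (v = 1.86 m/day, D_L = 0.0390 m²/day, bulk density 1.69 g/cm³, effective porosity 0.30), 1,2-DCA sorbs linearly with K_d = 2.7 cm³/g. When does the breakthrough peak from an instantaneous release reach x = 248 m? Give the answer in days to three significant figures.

2160 days

Retardation factor R = 1 + ρ_b·K_d/n = 1 + 1.69 × 2.7/0.30 = 16.21.
Sorption retards both mechanisms: v_R = v/R = 0.1147 m/day, D_R = D/R = 0.002406 m²/day.
Peak time from v_R²t² + 2D_R t − x² = 0: t = (√(D_R² + v_R²x²) − D_R)/v_R².
√(D_R² + v_R²x²) = √(0.002406² + 0.1147² × 248²) = 28.45; v_R² = 0.01316.
t = (28.45 − 0.002406)/0.01316 = 2160 days.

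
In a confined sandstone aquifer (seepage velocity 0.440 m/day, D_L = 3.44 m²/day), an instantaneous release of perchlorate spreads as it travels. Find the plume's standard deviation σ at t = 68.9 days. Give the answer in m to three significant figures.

21.8 m

Dispersive spreading gives a Gaussian with σ² = 2Dt; advection only shifts the center.
σ = √(2 × 3.44 × 68.9) = 21.8 m.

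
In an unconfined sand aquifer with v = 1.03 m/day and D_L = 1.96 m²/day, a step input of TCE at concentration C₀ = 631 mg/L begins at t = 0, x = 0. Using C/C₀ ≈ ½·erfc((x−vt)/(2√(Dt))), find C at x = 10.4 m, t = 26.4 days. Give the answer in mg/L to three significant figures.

For a continuous step input, C/C₀ ≈ ½·erfc((x−vt)/(2√(Dt))).
vt = 1.03 × 26.4 = 27.192 m and 2√(Dt) = 2√(1.96 × 26.4) = 14.39 m.
Argument (x−vt)/(2√(Dt)) = (10.4 − 27.192)/14.39 = -1.167; ½·erfc(-1.167) = 0.9506.
C = 631 × 0.9506 = 600 mg/L.

600 mg/L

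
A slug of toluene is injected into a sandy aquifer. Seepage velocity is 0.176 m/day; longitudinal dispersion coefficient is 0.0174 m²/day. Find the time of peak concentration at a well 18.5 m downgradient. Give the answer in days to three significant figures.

105 days

For the 1D instantaneous-source solution, setting ∂C/∂t = 0 at fixed x gives v²t² + 2Dt − x² = 0, so t = (√(D² + v²x²) − D)/v².
√(D² + v²x²) = √(0.0174² + 0.176² × 18.5²) = 3.256; v² = 0.030976.
t = (3.256 − 0.0174)/0.030976 = 105 days (vs. the pure-advection estimate x/v = 105 d).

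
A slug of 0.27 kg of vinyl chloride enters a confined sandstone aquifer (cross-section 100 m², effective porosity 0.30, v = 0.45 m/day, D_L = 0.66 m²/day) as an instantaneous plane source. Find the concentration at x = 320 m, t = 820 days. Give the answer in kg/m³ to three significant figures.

3.60e-05 kg/m³

For an instantaneous plane source, C(x,t) = M/(n_e·A·√(4πDt)) · exp(−(x−vt)²/(4Dt)), with n_e·A the pore (flow) area.
Plume center vt = 0.45 × 820 = 369 m, so the well at 320 m is 49 m upgradient of the peak.
√(4πDt) = 82.47 m, giving peak height M/(n_e·A·√(4πDt)) = 0.27/(0.30 × 100 × 82.47) = 0.0001091 kg/m³.
(x−vt)²/(4Dt) = (-49)²/(4 × 0.66 × 820) = 1.109; exp(−1.109) = 0.3299.
C = 0.0001091 × 0.3299 = 3.60e-05 kg/m³.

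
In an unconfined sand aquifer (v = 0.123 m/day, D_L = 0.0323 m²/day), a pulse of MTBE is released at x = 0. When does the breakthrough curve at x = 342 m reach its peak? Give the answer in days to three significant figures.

For the 1D instantaneous-source solution, setting ∂C/∂t = 0 at fixed x gives v²t² + 2Dt − x² = 0, so t = (√(D² + v²x²) − D)/v².
√(D² + v²x²) = √(0.0323² + 0.123² × 342²) = 42.07; v² = 0.015129.
t = (42.07 − 0.0323)/0.015129 = 2780 days (vs. the pure-advection estimate x/v = 2780 d).

2780 days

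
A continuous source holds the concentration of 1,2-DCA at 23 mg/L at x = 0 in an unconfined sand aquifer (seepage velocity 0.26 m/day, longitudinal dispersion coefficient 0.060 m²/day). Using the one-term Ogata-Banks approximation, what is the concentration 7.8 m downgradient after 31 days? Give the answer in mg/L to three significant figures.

For a continuous step input, C/C₀ ≈ ½·erfc((x−vt)/(2√(Dt))).
vt = 0.26 × 31 = 8.06 m and 2√(Dt) = 2√(0.060 × 31) = 2.728 m.
Argument (x−vt)/(2√(Dt)) = (7.8 − 8.06)/2.728 = -0.09531; ½·erfc(-0.09531) = 0.5536.
C = 23 × 0.5536 = 12.7 mg/L.

12.7 mg/L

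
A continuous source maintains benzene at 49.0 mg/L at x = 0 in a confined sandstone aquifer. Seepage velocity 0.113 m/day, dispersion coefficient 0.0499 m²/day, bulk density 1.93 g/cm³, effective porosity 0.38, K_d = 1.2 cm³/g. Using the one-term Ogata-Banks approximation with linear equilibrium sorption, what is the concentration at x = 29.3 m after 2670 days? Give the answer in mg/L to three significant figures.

Retardation factor R = 1 + ρ_b·K_d/n = 1 + 1.93 × 1.2/0.38 = 7.095.
Sorption retards both mechanisms: v_R = v/R = 0.01593 m/day, D_R = D/R = 0.007033 m²/day.
v_R·t = 0.01593 × 2670 = 42.5331 m; 2√(D_R t) = 8.667 m; argument = (29.3 − 42.5331)/8.667 = -1.527.
C = C₀ × ½·erfc(-1.527) = 49.0 × 0.9846 = 48.2 mg/L.

48.2 mg/L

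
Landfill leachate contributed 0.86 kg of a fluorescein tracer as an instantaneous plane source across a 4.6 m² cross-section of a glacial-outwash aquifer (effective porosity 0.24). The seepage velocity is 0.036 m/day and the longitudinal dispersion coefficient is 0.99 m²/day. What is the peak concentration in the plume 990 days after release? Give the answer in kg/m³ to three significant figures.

The peak of an instantaneous 1D plume sits at x = vt; there the Gaussian factor is 1 and C_max = M/(n_e·A·√(4πDt)), where n_e·A is the pore area the mass is dissolved in.
√(4πDt) = √(4π × 0.99 × 990) = 111.0 m, so C_max = 0.86/(0.24 × 4.6 × 111.0) = 0.00702 kg/m³.

0.00702 kg/m³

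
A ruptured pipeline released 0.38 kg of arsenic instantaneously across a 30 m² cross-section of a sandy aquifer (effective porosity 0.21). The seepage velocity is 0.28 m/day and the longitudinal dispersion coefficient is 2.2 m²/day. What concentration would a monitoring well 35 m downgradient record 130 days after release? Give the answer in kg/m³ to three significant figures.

0.00100 kg/m³

For an instantaneous plane source, C(x,t) = M/(n_e·A·√(4πDt)) · exp(−(x−vt)²/(4Dt)), with n_e·A the pore (flow) area.
Plume center vt = 0.28 × 130 = 36.4 m, so the well at 35 m is 1.4 m upgradient of the peak.
√(4πDt) = 59.95 m, giving peak height M/(n_e·A·√(4πDt)) = 0.38/(0.21 × 30 × 59.95) = 0.001006 kg/m³.
(x−vt)²/(4Dt) = (-1.4)²/(4 × 2.2 × 130) = 0.001713; exp(−0.001713) = 0.9983.
C = 0.001006 × 0.9983 = 0.00100 kg/m³.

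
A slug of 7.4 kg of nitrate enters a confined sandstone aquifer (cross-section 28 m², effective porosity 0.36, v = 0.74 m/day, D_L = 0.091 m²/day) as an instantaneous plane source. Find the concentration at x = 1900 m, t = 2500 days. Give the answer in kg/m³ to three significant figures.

For an instantaneous plane source, C(x,t) = M/(n_e·A·√(4πDt)) · exp(−(x−vt)²/(4Dt)), with n_e·A the pore (flow) area.
Plume center vt = 0.74 × 2500 = 1850 m, so the well at 1900 m is 50 m downgradient of the peak.
√(4πDt) = 53.47 m, giving peak height M/(n_e·A·√(4πDt)) = 7.4/(0.36 × 28 × 53.47) = 0.01373 kg/m³.
(x−vt)²/(4Dt) = (50)²/(4 × 0.091 × 2500) = 2.747; exp(−2.747) = 0.06412.
C = 0.01373 × 0.06412 = 0.000880 kg/m³.

0.000880 kg/m³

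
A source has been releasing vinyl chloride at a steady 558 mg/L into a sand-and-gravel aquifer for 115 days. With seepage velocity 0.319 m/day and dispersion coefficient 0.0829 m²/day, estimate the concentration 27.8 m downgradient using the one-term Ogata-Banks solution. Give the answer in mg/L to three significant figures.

For a continuous step input, C/C₀ ≈ ½·erfc((x−vt)/(2√(Dt))).
vt = 0.319 × 115 = 36.685 m and 2√(Dt) = 2√(0.0829 × 115) = 6.175 m.
Argument (x−vt)/(2√(Dt)) = (27.8 − 36.685)/6.175 = -1.439; ½·erfc(-1.439) = 0.9791.
C = 558 × 0.9791 = 546 mg/L.

546 mg/L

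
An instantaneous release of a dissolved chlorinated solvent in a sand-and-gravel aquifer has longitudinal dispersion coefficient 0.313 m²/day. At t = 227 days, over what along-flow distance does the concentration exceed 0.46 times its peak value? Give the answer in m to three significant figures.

The plume is Gaussian with σ = √(2Dt) = √(2 × 0.313 × 227) = 11.92 m.
C/C_peak = exp(−Δx²/(2σ²)) = 0.46 ⇒ Δx = σ·√(−2 ln 0.46) = 11.92 × 1.246 = 14.85 m.
Width = 2Δx = 29.7 m.

29.7 m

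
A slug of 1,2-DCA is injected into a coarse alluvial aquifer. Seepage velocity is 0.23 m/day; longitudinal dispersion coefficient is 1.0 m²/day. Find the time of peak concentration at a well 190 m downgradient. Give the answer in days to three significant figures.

807 days

For the 1D instantaneous-source solution, setting ∂C/∂t = 0 at fixed x gives v²t² + 2Dt − x² = 0, so t = (√(D² + v²x²) − D)/v².
√(D² + v²x²) = √(1.0² + 0.23² × 190²) = 43.71; v² = 0.0529.
t = (43.71 − 1.0)/0.0529 = 807 days (vs. the pure-advection estimate x/v = 826 d).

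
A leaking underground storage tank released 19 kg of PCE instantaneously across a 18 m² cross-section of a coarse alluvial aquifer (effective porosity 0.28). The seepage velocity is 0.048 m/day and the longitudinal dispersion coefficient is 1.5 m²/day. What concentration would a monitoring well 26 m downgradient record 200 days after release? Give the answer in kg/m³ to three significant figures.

For an instantaneous plane source, C(x,t) = M/(n_e·A·√(4πDt)) · exp(−(x−vt)²/(4Dt)), with n_e·A the pore (flow) area.
Plume center vt = 0.048 × 200 = 9.6 m, so the well at 26 m is 16.4 m downgradient of the peak.
√(4πDt) = 61.40 m, giving peak height M/(n_e·A·√(4πDt)) = 19/(0.28 × 18 × 61.40) = 0.06140 kg/m³.
(x−vt)²/(4Dt) = (16.4)²/(4 × 1.5 × 200) = 0.2241; exp(−0.2241) = 0.7992.
C = 0.06140 × 0.7992 = 0.0491 kg/m³.

0.0491 kg/m³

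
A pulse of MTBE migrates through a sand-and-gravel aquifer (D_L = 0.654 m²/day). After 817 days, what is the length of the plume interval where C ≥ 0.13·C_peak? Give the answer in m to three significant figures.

132 m

The plume is Gaussian with σ = √(2Dt) = √(2 × 0.654 × 817) = 32.69 m.
C/C_peak = exp(−Δx²/(2σ²)) = 0.13 ⇒ Δx = σ·√(−2 ln 0.13) = 32.69 × 2.020 = 66.03 m.
Width = 2Δx = 132 m.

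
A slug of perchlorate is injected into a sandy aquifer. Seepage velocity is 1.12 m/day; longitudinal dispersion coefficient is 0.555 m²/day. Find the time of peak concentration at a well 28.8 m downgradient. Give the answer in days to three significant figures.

25.3 days

For the 1D instantaneous-source solution, setting ∂C/∂t = 0 at fixed x gives v²t² + 2Dt − x² = 0, so t = (√(D² + v²x²) − D)/v².
√(D² + v²x²) = √(0.555² + 1.12² × 28.8²) = 32.26; v² = 1.2544.
t = (32.26 − 0.555)/1.2544 = 25.3 days (vs. the pure-advection estimate x/v = 25.7 d).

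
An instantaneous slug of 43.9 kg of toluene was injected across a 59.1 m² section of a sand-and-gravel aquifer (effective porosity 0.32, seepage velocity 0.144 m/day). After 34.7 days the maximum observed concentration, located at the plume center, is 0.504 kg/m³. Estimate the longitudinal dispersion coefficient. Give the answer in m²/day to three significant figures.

At the plume center C_max = M/(n_e·A·√(4πDt)), so D = M²/(4πt·(n_e·A·C_max)²).
n_e·A·C_max = 0.32 × 59.1 × 0.504 = 9.532 kg/m.
D = 43.9²/(4π × 34.7 × 9.532²) = 0.0486 m²/day.

0.0486 m²/day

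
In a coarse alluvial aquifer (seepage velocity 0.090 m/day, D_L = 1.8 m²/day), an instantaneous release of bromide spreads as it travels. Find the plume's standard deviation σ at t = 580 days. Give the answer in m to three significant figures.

Dispersive spreading gives a Gaussian with σ² = 2Dt; advection only shifts the center.
σ = √(2 × 1.8 × 580) = 45.7 m.

45.7 m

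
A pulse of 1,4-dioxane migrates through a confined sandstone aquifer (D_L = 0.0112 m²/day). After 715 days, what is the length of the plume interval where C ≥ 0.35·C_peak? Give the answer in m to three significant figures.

The plume is Gaussian with σ = √(2Dt) = √(2 × 0.0112 × 715) = 4.002 m.
C/C_peak = exp(−Δx²/(2σ²)) = 0.35 ⇒ Δx = σ·√(−2 ln 0.35) = 4.002 × 1.449 = 5.799 m.
Width = 2Δx = 11.6 m.

11.6 m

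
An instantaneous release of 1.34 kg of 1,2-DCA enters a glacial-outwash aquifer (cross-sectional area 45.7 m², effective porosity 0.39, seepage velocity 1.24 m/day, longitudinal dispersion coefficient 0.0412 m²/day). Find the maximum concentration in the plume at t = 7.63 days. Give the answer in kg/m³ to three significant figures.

The peak of an instantaneous 1D plume sits at x = vt; there the Gaussian factor is 1 and C_max = M/(n_e·A·√(4πDt)), where n_e·A is the pore area the mass is dissolved in.
√(4πDt) = √(4π × 0.0412 × 7.63) = 1.988 m, so C_max = 1.34/(0.39 × 45.7 × 1.988) = 0.0378 kg/m³.

0.0378 kg/m³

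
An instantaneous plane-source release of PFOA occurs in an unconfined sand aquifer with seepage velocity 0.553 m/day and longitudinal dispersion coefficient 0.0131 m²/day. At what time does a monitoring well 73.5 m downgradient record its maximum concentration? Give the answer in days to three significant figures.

For the 1D instantaneous-source solution, setting ∂C/∂t = 0 at fixed x gives v²t² + 2Dt − x² = 0, so t = (√(D² + v²x²) − D)/v².
√(D² + v²x²) = √(0.0131² + 0.553² × 73.5²) = 40.65; v² = 0.305809.
t = (40.65 − 0.0131)/0.305809 = 133 days (vs. the pure-advection estimate x/v = 133 d).

133 days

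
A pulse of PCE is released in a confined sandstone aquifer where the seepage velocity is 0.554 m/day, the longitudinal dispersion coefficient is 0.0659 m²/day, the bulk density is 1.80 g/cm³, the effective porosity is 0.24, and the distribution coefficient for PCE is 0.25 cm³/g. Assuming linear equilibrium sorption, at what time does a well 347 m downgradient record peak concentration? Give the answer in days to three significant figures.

Retardation factor R = 1 + ρ_b·K_d/n = 1 + 1.80 × 0.25/0.24 = 2.875.
Sorption retards both mechanisms: v_R = v/R = 0.1927 m/day, D_R = D/R = 0.02292 m²/day.
Peak time from v_R²t² + 2D_R t − x² = 0: t = (√(D_R² + v_R²x²) − D_R)/v_R².
√(D_R² + v_R²x²) = √(0.02292² + 0.1927² × 347²) = 66.87; v_R² = 0.03713.
t = (66.87 − 0.02292)/0.03713 = 1800 days.

1800 days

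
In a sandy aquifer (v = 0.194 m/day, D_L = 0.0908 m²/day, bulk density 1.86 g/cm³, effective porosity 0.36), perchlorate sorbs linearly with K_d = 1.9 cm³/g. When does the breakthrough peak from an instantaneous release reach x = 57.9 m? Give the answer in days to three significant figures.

Retardation factor R = 1 + ρ_b·K_d/n = 1 + 1.86 × 1.9/0.36 = 10.82.
Sorption retards both mechanisms: v_R = v/R = 0.01793 m/day, D_R = D/R = 0.008392 m²/day.
Peak time from v_R²t² + 2D_R t − x² = 0: t = (√(D_R² + v_R²x²) − D_R)/v_R².
√(D_R² + v_R²x²) = √(0.008392² + 0.01793² × 57.9²) = 1.038; v_R² = 0.0003215.
t = (1.038 − 0.008392)/0.0003215 = 3200 days.

3200 days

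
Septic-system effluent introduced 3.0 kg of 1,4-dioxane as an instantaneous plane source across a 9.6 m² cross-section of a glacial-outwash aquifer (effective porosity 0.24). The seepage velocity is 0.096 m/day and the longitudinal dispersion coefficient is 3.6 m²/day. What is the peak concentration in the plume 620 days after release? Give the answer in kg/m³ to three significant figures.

0.00777 kg/m³

The peak of an instantaneous 1D plume sits at x = vt; there the Gaussian factor is 1 and C_max = M/(n_e·A·√(4πDt)), where n_e·A is the pore area the mass is dissolved in.
√(4πDt) = √(4π × 3.6 × 620) = 167.5 m, so C_max = 3.0/(0.24 × 9.6 × 167.5) = 0.00777 kg/m³.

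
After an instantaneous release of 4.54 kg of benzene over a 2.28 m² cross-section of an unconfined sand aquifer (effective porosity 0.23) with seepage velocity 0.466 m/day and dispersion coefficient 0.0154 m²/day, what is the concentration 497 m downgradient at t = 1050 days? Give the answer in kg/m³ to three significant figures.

For an instantaneous plane source, C(x,t) = M/(n_e·A·√(4πDt)) · exp(−(x−vt)²/(4Dt)), with n_e·A the pore (flow) area.
Plume center vt = 0.466 × 1050 = 489.3 m, so the well at 497 m is 7.7 m downgradient of the peak.
√(4πDt) = 14.25 m, giving peak height M/(n_e·A·√(4πDt)) = 4.54/(0.23 × 2.28 × 14.25) = 0.6075 kg/m³.
(x−vt)²/(4Dt) = (7.7)²/(4 × 0.0154 × 1050) = 0.9167; exp(−0.9167) = 0.3998.
C = 0.6075 × 0.3998 = 0.243 kg/m³.

0.243 kg/m³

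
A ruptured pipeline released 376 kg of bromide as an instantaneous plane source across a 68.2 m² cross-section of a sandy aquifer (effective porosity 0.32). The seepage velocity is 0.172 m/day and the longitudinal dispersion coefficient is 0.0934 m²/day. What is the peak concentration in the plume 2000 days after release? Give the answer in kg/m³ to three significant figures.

The peak of an instantaneous 1D plume sits at x = vt; there the Gaussian factor is 1 and C_max = M/(n_e·A·√(4πDt)), where n_e·A is the pore area the mass is dissolved in.
√(4πDt) = √(4π × 0.0934 × 2000) = 48.45 m, so C_max = 376/(0.32 × 68.2 × 48.45) = 0.356 kg/m³.

0.356 kg/m³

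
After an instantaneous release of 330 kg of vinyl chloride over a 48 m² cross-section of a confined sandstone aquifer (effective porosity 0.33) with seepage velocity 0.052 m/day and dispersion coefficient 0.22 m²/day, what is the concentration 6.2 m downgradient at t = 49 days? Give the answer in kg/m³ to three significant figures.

For an instantaneous plane source, C(x,t) = M/(n_e·A·√(4πDt)) · exp(−(x−vt)²/(4Dt)), with n_e·A the pore (flow) area.
Plume center vt = 0.052 × 49 = 2.548 m, so the well at 6.2 m is 3.652 m downgradient of the peak.
√(4πDt) = 11.64 m, giving peak height M/(n_e·A·√(4πDt)) = 330/(0.33 × 48 × 11.64) = 1.790 kg/m³.
(x−vt)²/(4Dt) = (3.652)²/(4 × 0.22 × 49) = 0.3093; exp(−0.3093) = 0.7340.
C = 1.790 × 0.7340 = 1.31 kg/m³.

1.31 kg/m³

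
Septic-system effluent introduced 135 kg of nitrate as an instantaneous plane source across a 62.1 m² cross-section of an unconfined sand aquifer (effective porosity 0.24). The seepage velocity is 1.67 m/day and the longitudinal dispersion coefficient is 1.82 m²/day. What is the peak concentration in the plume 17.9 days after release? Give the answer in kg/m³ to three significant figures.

0.448 kg/m³

The peak of an instantaneous 1D plume sits at x = vt; there the Gaussian factor is 1 and C_max = M/(n_e·A·√(4πDt)), where n_e·A is the pore area the mass is dissolved in.
√(4πDt) = √(4π × 1.82 × 17.9) = 20.23 m, so C_max = 135/(0.24 × 62.1 × 20.23) = 0.448 kg/m³.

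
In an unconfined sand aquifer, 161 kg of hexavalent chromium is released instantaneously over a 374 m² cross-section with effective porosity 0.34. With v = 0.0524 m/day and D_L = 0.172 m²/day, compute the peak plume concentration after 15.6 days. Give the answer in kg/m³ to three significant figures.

0.218 kg/m³

The peak of an instantaneous 1D plume sits at x = vt; there the Gaussian factor is 1 and C_max = M/(n_e·A·√(4πDt)), where n_e·A is the pore area the mass is dissolved in.
√(4πDt) = √(4π × 0.172 × 15.6) = 5.807 m, so C_max = 161/(0.34 × 374 × 5.807) = 0.218 kg/m³.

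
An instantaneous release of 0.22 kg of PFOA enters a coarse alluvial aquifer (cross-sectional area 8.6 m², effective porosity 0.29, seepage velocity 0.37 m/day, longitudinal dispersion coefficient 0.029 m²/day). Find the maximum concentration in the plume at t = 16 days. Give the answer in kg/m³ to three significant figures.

0.0365 kg/m³

The peak of an instantaneous 1D plume sits at x = vt; there the Gaussian factor is 1 and C_max = M/(n_e·A·√(4πDt)), where n_e·A is the pore area the mass is dissolved in.
√(4πDt) = √(4π × 0.029 × 16) = 2.415 m, so C_max = 0.22/(0.29 × 8.6 × 2.415) = 0.0365 kg/m³.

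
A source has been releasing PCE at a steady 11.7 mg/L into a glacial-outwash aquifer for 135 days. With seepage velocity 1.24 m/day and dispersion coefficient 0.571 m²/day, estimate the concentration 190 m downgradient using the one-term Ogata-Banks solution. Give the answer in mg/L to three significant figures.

For a continuous step input, C/C₀ ≈ ½·erfc((x−vt)/(2√(Dt))).
vt = 1.24 × 135 = 167.4 m and 2√(Dt) = 2√(0.571 × 135) = 17.56 m.
Argument (x−vt)/(2√(Dt)) = (190 − 167.4)/17.56 = 1.287; ½·erfc(1.287) = 0.03437.
C = 11.7 × 0.03437 = 0.402 mg/L.

0.402 mg/L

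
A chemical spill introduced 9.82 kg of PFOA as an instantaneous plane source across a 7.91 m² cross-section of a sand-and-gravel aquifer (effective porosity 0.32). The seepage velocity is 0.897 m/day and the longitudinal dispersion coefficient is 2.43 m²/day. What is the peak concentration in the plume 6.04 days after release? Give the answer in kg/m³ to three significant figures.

0.286 kg/m³

The peak of an instantaneous 1D plume sits at x = vt; there the Gaussian factor is 1 and C_max = M/(n_e·A·√(4πDt)), where n_e·A is the pore area the mass is dissolved in.
√(4πDt) = √(4π × 2.43 × 6.04) = 13.58 m, so C_max = 9.82/(0.32 × 7.91 × 13.58) = 0.286 kg/m³.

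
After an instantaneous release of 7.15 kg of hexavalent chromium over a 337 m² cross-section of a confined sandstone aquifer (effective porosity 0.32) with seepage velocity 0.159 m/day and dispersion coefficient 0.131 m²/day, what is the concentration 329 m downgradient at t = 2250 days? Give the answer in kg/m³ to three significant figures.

For an instantaneous plane source, C(x,t) = M/(n_e·A·√(4πDt)) · exp(−(x−vt)²/(4Dt)), with n_e·A the pore (flow) area.
Plume center vt = 0.159 × 2250 = 357.75 m, so the well at 329 m is 28.75 m upgradient of the peak.
√(4πDt) = 60.86 m, giving peak height M/(n_e·A·√(4πDt)) = 7.15/(0.32 × 337 × 60.86) = 0.001089 kg/m³.
(x−vt)²/(4Dt) = (-28.75)²/(4 × 0.131 × 2250) = 0.7011; exp(−0.7011) = 0.4960.
C = 0.001089 × 0.4960 = 0.000540 kg/m³.

0.000540 kg/m³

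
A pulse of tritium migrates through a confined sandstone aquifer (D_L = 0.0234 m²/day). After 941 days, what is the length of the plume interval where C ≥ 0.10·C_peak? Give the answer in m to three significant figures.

28.5 m

The plume is Gaussian with σ = √(2Dt) = √(2 × 0.0234 × 941) = 6.636 m.
C/C_peak = exp(−Δx²/(2σ²)) = 0.10 ⇒ Δx = σ·√(−2 ln 0.10) = 6.636 × 2.146 = 14.24 m.
Width = 2Δx = 28.5 m.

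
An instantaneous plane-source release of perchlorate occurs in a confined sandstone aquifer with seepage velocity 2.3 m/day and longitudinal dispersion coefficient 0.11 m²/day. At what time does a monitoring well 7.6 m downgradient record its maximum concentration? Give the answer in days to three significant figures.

For the 1D instantaneous-source solution, setting ∂C/∂t = 0 at fixed x gives v²t² + 2Dt − x² = 0, so t = (√(D² + v²x²) − D)/v².
√(D² + v²x²) = √(0.11² + 2.3² × 7.6²) = 17.48; v² = 5.29.
t = (17.48 − 0.11)/5.29 = 3.28 days (vs. the pure-advection estimate x/v = 3.30 d).

3.28 days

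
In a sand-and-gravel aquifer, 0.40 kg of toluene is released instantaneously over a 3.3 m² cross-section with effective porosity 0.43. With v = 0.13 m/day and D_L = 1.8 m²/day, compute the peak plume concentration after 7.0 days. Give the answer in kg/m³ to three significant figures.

0.0224 kg/m³

The peak of an instantaneous 1D plume sits at x = vt; there the Gaussian factor is 1 and C_max = M/(n_e·A·√(4πDt)), where n_e·A is the pore area the mass is dissolved in.
√(4πDt) = √(4π × 1.8 × 7.0) = 12.58 m, so C_max = 0.40/(0.43 × 3.3 × 12.58) = 0.0224 kg/m³.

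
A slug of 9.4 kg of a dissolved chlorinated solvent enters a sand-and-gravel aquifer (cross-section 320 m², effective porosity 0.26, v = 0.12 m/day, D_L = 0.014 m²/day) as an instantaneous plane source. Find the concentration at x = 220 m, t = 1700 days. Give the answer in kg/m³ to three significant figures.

For an instantaneous plane source, C(x,t) = M/(n_e·A·√(4πDt)) · exp(−(x−vt)²/(4Dt)), with n_e·A the pore (flow) area.
Plume center vt = 0.12 × 1700 = 204 m, so the well at 220 m is 16 m downgradient of the peak.
√(4πDt) = 17.29 m, giving peak height M/(n_e·A·√(4πDt)) = 9.4/(0.26 × 320 × 17.29) = 0.006534 kg/m³.
(x−vt)²/(4Dt) = (16)²/(4 × 0.014 × 1700) = 2.689; exp(−2.689) = 0.06795.
C = 0.006534 × 0.06795 = 0.000444 kg/m³.

0.000444 kg/m³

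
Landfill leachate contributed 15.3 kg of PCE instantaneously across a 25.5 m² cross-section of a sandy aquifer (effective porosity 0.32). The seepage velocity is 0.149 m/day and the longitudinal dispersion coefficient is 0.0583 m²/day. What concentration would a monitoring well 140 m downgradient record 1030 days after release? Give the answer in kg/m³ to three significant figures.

0.0321 kg/m³

For an instantaneous plane source, C(x,t) = M/(n_e·A·√(4πDt)) · exp(−(x−vt)²/(4Dt)), with n_e·A the pore (flow) area.
Plume center vt = 0.149 × 1030 = 153.47 m, so the well at 140 m is 13.47 m upgradient of the peak.
√(4πDt) = 27.47 m, giving peak height M/(n_e·A·√(4πDt)) = 15.3/(0.32 × 25.5 × 27.47) = 0.06826 kg/m³.
(x−vt)²/(4Dt) = (-13.47)²/(4 × 0.0583 × 1030) = 0.7554; exp(−0.7554) = 0.4698.
C = 0.06826 × 0.4698 = 0.0321 kg/m³.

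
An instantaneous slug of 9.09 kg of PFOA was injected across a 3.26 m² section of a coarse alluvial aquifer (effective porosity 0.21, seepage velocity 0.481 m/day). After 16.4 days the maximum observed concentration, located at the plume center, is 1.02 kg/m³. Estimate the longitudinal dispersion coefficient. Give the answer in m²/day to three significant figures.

At the plume center C_max = M/(n_e·A·√(4πDt)), so D = M²/(4πt·(n_e·A·C_max)²).
n_e·A·C_max = 0.21 × 3.26 × 1.02 = 0.6983 kg/m.
D = 9.09²/(4π × 16.4 × 0.6983²) = 0.822 m²/day.

0.822 m²/day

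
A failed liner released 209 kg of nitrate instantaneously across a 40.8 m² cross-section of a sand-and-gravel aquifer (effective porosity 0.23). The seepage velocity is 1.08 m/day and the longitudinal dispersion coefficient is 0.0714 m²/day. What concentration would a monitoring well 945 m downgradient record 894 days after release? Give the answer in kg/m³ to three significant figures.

0.151 kg/m³

For an instantaneous plane source, C(x,t) = M/(n_e·A·√(4πDt)) · exp(−(x−vt)²/(4Dt)), with n_e·A the pore (flow) area.
Plume center vt = 1.08 × 894 = 965.52 m, so the well at 945 m is 20.52 m upgradient of the peak.
√(4πDt) = 28.32 m, giving peak height M/(n_e·A·√(4πDt)) = 209/(0.23 × 40.8 × 28.32) = 0.7864 kg/m³.
(x−vt)²/(4Dt) = (-20.52)²/(4 × 0.0714 × 894) = 1.649; exp(−1.649) = 0.1922.
C = 0.7864 × 0.1922 = 0.151 kg/m³.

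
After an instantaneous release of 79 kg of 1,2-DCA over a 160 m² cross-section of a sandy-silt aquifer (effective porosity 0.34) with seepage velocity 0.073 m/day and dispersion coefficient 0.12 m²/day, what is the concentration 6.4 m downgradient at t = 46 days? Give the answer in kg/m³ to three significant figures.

For an instantaneous plane source, C(x,t) = M/(n_e·A·√(4πDt)) · exp(−(x−vt)²/(4Dt)), with n_e·A the pore (flow) area.
Plume center vt = 0.073 × 46 = 3.358 m, so the well at 6.4 m is 3.042 m downgradient of the peak.
√(4πDt) = 8.329 m, giving peak height M/(n_e·A·√(4πDt)) = 79/(0.34 × 160 × 8.329) = 0.1744 kg/m³.
(x−vt)²/(4Dt) = (3.042)²/(4 × 0.12 × 46) = 0.4191; exp(−0.4191) = 0.6576.
C = 0.1744 × 0.6576 = 0.115 kg/m³.

0.115 kg/m³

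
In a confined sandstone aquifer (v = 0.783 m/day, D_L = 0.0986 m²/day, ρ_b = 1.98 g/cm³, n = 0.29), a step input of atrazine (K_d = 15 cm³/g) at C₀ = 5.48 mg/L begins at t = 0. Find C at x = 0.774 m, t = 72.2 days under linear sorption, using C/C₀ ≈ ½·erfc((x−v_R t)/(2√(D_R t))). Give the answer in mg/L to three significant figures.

1.48 mg/L

Retardation factor R = 1 + ρ_b·K_d/n = 1 + 1.98 × 15/0.29 = 103.4.
Sorption retards both mechanisms: v_R = v/R = 0.007573 m/day, D_R = D/R = 0.0009536 m²/day.
v_R·t = 0.007573 × 72.2 = 0.5467706 m; 2√(D_R t) = 0.5248 m; argument = (0.774 − 0.5467706)/0.5248 = 0.4330.
C = C₀ × ½·erfc(0.4330) = 5.48 × 0.2702 = 1.48 mg/L.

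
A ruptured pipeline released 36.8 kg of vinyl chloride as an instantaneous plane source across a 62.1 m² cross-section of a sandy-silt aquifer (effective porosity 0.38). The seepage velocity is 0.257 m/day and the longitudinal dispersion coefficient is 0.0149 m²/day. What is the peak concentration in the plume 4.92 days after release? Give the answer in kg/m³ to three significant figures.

1.62 kg/m³

The peak of an instantaneous 1D plume sits at x = vt; there the Gaussian factor is 1 and C_max = M/(n_e·A·√(4πDt)), where n_e·A is the pore area the mass is dissolved in.
√(4πDt) = √(4π × 0.0149 × 4.92) = 0.9598 m, so C_max = 36.8/(0.38 × 62.1 × 0.9598) = 1.62 kg/m³.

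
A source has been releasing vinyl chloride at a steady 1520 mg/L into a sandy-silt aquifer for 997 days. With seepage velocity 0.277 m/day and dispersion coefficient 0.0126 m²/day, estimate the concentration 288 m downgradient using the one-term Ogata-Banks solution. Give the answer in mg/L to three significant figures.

For a continuous step input, C/C₀ ≈ ½·erfc((x−vt)/(2√(Dt))).
vt = 0.277 × 997 = 276.169 m and 2√(Dt) = 2√(0.0126 × 997) = 7.089 m.
Argument (x−vt)/(2√(Dt)) = (288 − 276.169)/7.089 = 1.669; ½·erfc(1.669) = 0.009130.
C = 1520 × 0.009130 = 13.9 mg/L.

13.9 mg/L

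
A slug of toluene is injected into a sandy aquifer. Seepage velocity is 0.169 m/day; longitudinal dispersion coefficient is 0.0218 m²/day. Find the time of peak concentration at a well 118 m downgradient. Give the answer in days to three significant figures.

697 days

For the 1D instantaneous-source solution, setting ∂C/∂t = 0 at fixed x gives v²t² + 2Dt − x² = 0, so t = (√(D² + v²x²) − D)/v².
√(D² + v²x²) = √(0.0218² + 0.169² × 118²) = 19.94; v² = 0.028561.
t = (19.94 − 0.0218)/0.028561 = 697 days (vs. the pure-advection estimate x/v = 698 d).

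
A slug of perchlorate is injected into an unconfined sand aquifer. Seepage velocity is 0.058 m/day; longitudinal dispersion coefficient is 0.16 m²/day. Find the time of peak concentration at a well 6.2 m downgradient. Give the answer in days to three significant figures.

For the 1D instantaneous-source solution, setting ∂C/∂t = 0 at fixed x gives v²t² + 2Dt − x² = 0, so t = (√(D² + v²x²) − D)/v².
√(D² + v²x²) = √(0.16² + 0.058² × 6.2²) = 0.3936; v² = 0.003364.
t = (0.3936 − 0.16)/0.003364 = 69.4 days (vs. the pure-advection estimate x/v = 107 d).

69.4 days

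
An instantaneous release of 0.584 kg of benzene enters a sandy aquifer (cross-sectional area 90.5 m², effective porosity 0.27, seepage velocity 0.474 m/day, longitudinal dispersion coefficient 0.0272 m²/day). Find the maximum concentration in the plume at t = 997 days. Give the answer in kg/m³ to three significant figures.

0.00129 kg/m³

The peak of an instantaneous 1D plume sits at x = vt; there the Gaussian factor is 1 and C_max = M/(n_e·A·√(4πDt)), where n_e·A is the pore area the mass is dissolved in.
√(4πDt) = √(4π × 0.0272 × 997) = 18.46 m, so C_max = 0.584/(0.27 × 90.5 × 18.46) = 0.00129 kg/m³.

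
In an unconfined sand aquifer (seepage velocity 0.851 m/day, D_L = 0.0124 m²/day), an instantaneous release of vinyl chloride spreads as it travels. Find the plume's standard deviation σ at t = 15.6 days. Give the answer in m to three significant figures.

Dispersive spreading gives a Gaussian with σ² = 2Dt; advection only shifts the center.
σ = √(2 × 0.0124 × 15.6) = 0.622 m.

0.622 m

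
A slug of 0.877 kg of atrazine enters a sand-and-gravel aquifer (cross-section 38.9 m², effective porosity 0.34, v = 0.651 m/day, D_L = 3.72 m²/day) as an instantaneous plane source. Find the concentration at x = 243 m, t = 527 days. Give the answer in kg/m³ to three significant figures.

For an instantaneous plane source, C(x,t) = M/(n_e·A·√(4πDt)) · exp(−(x−vt)²/(4Dt)), with n_e·A the pore (flow) area.
Plume center vt = 0.651 × 527 = 343.077 m, so the well at 243 m is 100.077 m upgradient of the peak.
√(4πDt) = 157.0 m, giving peak height M/(n_e·A·√(4πDt)) = 0.877/(0.34 × 38.9 × 157.0) = 0.0004223 kg/m³.
(x−vt)²/(4Dt) = (-100.077)²/(4 × 3.72 × 527) = 1.277; exp(−1.277) = 0.2789.
C = 0.0004223 × 0.2789 = 0.000118 kg/m³.

0.000118 kg/m³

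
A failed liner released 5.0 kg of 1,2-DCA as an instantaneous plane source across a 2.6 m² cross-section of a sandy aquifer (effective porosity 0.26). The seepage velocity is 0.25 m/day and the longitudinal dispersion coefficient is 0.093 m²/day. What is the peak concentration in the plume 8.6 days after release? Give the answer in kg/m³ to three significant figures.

The peak of an instantaneous 1D plume sits at x = vt; there the Gaussian factor is 1 and C_max = M/(n_e·A·√(4πDt)), where n_e·A is the pore area the mass is dissolved in.
√(4πDt) = √(4π × 0.093 × 8.6) = 3.170 m, so C_max = 5.0/(0.26 × 2.6 × 3.170) = 2.33 kg/m³.

2.33 kg/m³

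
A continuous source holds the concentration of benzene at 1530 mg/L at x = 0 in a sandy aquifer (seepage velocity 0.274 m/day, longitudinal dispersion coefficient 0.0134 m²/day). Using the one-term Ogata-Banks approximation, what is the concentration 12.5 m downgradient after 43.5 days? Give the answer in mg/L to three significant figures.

For a continuous step input, C/C₀ ≈ ½·erfc((x−vt)/(2√(Dt))).
vt = 0.274 × 43.5 = 11.919 m and 2√(Dt) = 2√(0.0134 × 43.5) = 1.527 m.
Argument (x−vt)/(2√(Dt)) = (12.5 − 11.919)/1.527 = 0.3805; ½·erfc(0.3805) = 0.2953.
C = 1530 × 0.2953 = 452 mg/L.

452 mg/L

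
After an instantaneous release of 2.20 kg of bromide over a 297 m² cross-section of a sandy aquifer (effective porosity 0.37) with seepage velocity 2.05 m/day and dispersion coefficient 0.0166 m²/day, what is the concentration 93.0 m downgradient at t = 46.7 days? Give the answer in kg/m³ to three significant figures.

0.000575 kg/m³

For an instantaneous plane source, C(x,t) = M/(n_e·A·√(4πDt)) · exp(−(x−vt)²/(4Dt)), with n_e·A the pore (flow) area.
Plume center vt = 2.05 × 46.7 = 95.735 m, so the well at 93.0 m is 2.735 m upgradient of the peak.
√(4πDt) = 3.121 m, giving peak height M/(n_e·A·√(4πDt)) = 2.20/(0.37 × 297 × 3.121) = 0.006415 kg/m³.
(x−vt)²/(4Dt) = (-2.735)²/(4 × 0.0166 × 46.7) = 2.412; exp(−2.412) = 0.08964.
C = 0.006415 × 0.08964 = 0.000575 kg/m³.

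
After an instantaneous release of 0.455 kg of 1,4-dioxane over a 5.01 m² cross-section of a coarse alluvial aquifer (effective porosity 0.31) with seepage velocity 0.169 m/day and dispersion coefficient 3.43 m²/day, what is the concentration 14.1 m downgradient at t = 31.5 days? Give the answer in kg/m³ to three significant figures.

0.00665 kg/m³

For an instantaneous plane source, C(x,t) = M/(n_e·A·√(4πDt)) · exp(−(x−vt)²/(4Dt)), with n_e·A the pore (flow) area.
Plume center vt = 0.169 × 31.5 = 5.3235 m, so the well at 14.1 m is 8.7765 m downgradient of the peak.
√(4πDt) = 36.85 m, giving peak height M/(n_e·A·√(4πDt)) = 0.455/(0.31 × 5.01 × 36.85) = 0.007950 kg/m³.
(x−vt)²/(4Dt) = (8.7765)²/(4 × 3.43 × 31.5) = 0.1782; exp(−0.1782) = 0.8368.
C = 0.007950 × 0.8368 = 0.00665 kg/m³.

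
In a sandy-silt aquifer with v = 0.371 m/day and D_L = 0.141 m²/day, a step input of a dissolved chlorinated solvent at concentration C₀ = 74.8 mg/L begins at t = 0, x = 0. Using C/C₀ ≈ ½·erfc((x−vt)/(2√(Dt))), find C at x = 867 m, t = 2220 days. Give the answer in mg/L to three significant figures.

3.10 mg/L

For a continuous step input, C/C₀ ≈ ½·erfc((x−vt)/(2√(Dt))).
vt = 0.371 × 2220 = 823.62 m and 2√(Dt) = 2√(0.141 × 2220) = 35.38 m.
Argument (x−vt)/(2√(Dt)) = (867 − 823.62)/35.38 = 1.226; ½·erfc(1.226) = 0.04147.
C = 74.8 × 0.04147 = 3.10 mg/L.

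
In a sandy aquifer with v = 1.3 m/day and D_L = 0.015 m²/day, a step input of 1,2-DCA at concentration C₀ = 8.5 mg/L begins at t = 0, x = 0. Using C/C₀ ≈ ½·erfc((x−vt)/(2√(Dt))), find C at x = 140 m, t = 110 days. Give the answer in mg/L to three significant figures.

For a continuous step input, C/C₀ ≈ ½·erfc((x−vt)/(2√(Dt))).
vt = 1.3 × 110 = 143 m and 2√(Dt) = 2√(0.015 × 110) = 2.569 m.
Argument (x−vt)/(2√(Dt)) = (140 − 143)/2.569 = -1.168; ½·erfc(-1.168) = 0.9507.
C = 8.5 × 0.9507 = 8.08 mg/L.

8.08 mg/L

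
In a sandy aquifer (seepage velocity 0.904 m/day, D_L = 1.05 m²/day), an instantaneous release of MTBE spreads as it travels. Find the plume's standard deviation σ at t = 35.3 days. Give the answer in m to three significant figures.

Dispersive spreading gives a Gaussian with σ² = 2Dt; advection only shifts the center.
σ = √(2 × 1.05 × 35.3) = 8.61 m.

8.61 m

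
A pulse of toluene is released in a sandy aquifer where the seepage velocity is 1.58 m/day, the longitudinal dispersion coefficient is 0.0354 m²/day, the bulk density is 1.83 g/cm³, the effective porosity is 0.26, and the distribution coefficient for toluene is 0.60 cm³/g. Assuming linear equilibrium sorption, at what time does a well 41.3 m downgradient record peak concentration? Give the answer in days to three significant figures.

Retardation factor R = 1 + ρ_b·K_d/n = 1 + 1.83 × 0.60/0.26 = 5.223.
Sorption retards both mechanisms: v_R = v/R = 0.3025 m/day, D_R = D/R = 0.006778 m²/day.
Peak time from v_R²t² + 2D_R t − x² = 0: t = (√(D_R² + v_R²x²) − D_R)/v_R².
√(D_R² + v_R²x²) = √(0.006778² + 0.3025² × 41.3²) = 12.49; v_R² = 0.09151.
t = (12.49 − 0.006778)/0.09151 = 136 days.

136 days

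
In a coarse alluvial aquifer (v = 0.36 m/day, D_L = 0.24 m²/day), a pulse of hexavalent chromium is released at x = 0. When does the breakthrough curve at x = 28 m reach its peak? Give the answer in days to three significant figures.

For the 1D instantaneous-source solution, setting ∂C/∂t = 0 at fixed x gives v²t² + 2Dt − x² = 0, so t = (√(D² + v²x²) − D)/v².
√(D² + v²x²) = √(0.24² + 0.36² × 28²) = 10.08; v² = 0.1296.
t = (10.08 − 0.24)/0.1296 = 75.9 days (vs. the pure-advection estimate x/v = 77.8 d).

75.9 days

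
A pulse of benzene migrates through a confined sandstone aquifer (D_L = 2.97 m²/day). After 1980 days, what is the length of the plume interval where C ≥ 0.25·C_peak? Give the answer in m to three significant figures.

361 m

The plume is Gaussian with σ = √(2Dt) = √(2 × 2.97 × 1980) = 108.4 m.
C/C_peak = exp(−Δx²/(2σ²)) = 0.25 ⇒ Δx = σ·√(−2 ln 0.25) = 108.4 × 1.665 = 180.5 m.
Width = 2Δx = 361 m.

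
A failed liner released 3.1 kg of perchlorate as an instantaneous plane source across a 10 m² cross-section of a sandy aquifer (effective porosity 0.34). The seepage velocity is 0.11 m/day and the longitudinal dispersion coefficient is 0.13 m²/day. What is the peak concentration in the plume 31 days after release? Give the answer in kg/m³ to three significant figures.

The peak of an instantaneous 1D plume sits at x = vt; there the Gaussian factor is 1 and C_max = M/(n_e·A·√(4πDt)), where n_e·A is the pore area the mass is dissolved in.
√(4πDt) = √(4π × 0.13 × 31) = 7.116 m, so C_max = 3.1/(0.34 × 10 × 7.116) = 0.128 kg/m³.

0.128 kg/m³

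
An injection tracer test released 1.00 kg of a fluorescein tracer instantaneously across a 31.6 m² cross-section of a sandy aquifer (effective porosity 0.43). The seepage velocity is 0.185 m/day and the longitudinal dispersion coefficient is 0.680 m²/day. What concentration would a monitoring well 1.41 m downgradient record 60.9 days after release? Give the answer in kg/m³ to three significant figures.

For an instantaneous plane source, C(x,t) = M/(n_e·A·√(4πDt)) · exp(−(x−vt)²/(4Dt)), with n_e·A the pore (flow) area.
Plume center vt = 0.185 × 60.9 = 11.2665 m, so the well at 1.41 m is 9.8565 m upgradient of the peak.
√(4πDt) = 22.81 m, giving peak height M/(n_e·A·√(4πDt)) = 1.00/(0.43 × 31.6 × 22.81) = 0.003226 kg/m³.
(x−vt)²/(4Dt) = (-9.8565)²/(4 × 0.680 × 60.9) = 0.5865; exp(−0.5865) = 0.5563.
C = 0.003226 × 0.5563 = 0.00179 kg/m³.

0.00179 kg/m³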